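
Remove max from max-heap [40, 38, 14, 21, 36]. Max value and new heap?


Max = 40
Replace root with last, heapify down
Resulting heap: [38, 36, 14, 21]


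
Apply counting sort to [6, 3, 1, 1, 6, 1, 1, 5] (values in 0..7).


Count array: [0, 4, 0, 1, 0, 1, 2, 0]
Reconstruct: [1, 1, 1, 1, 3, 5, 6, 6]


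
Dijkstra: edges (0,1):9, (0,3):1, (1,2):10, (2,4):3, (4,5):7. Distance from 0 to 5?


Dijkstra from 0:
Distances: {0: 0, 1: 9, 2: 19, 3: 1, 4: 22, 5: 29}
Shortest distance to 5 = 29, path = [0, 1, 2, 4, 5]


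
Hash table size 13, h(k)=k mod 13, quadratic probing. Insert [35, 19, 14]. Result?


Insertions: 35->slot 9; 19->slot 6; 14->slot 1
Table: [None, 14, None, None, None, None, 19, None, None, 35, None, None, None]


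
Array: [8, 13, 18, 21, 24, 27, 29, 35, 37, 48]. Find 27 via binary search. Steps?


Search for 27:
[0,9] mid=4 arr[4]=24
[5,9] mid=7 arr[7]=35
[5,6] mid=5 arr[5]=27
Total: 3 comparisons


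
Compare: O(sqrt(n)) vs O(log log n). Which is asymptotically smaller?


double-logarithmic grows slower than sublinear
O(log log n) is asymptotically smaller; O(sqrt(n)) grows faster


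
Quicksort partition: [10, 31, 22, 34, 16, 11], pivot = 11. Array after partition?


Elements <= 11 go left of pivot.
Result: [10, 11, 22, 34, 16, 31], pivot at index 1


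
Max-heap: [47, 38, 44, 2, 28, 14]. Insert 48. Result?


Append 48: [47, 38, 44, 2, 28, 14, 48]
Bubble up: swap idx 6(48) with idx 2(44); swap idx 2(48) with idx 0(47)
Result: [48, 38, 47, 2, 28, 14, 44]


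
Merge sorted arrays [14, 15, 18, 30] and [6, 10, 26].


Compare heads, take smaller each step.
Merged: [6, 10, 14, 15, 18, 26, 30]


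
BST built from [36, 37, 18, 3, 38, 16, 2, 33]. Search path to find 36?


BST root = 36
Search for 36: compare at each node
Path: [36]


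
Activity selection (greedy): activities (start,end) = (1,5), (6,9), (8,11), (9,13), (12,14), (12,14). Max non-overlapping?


Greedy: pick earliest-ending, then skip overlaps.
Selected (3 activities): [(1, 5), (6, 9), (9, 13)]


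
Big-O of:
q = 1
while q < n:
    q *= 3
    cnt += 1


Per nesting level: O(log n) = O(log n)
Complexity: O(log n)


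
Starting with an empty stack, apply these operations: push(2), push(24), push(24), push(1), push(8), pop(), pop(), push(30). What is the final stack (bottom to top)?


push(2) -> [2]
push(24) -> [2, 24]
push(24) -> [2, 24, 24]
push(1) -> [2, 24, 24, 1]
push(8) -> [2, 24, 24, 1, 8]
pop() returns 8 -> [2, 24, 24, 1]
pop() returns 1 -> [2, 24, 24]
push(30) -> [2, 24, 24, 30]
Final stack (bottom to top): [2, 24, 24, 30]


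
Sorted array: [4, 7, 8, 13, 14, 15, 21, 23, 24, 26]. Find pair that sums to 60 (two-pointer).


Two pointers: lo=0, hi=9
No pair sums to 60


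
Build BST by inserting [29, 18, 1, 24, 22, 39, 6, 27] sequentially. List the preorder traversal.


Root = 29; build tree by BST insertion.
Preorder traversal: [29, 18, 1, 6, 24, 22, 27, 39]


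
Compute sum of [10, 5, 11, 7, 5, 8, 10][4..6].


Prefix sums: [0, 10, 15, 26, 33, 38, 46, 56]
Sum[4..6] = prefix[7] - prefix[4] = 56 - 33 = 23


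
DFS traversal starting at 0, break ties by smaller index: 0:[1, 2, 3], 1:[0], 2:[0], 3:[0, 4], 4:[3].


DFS stack-based: start with [0]
Visit order: [0, 1, 2, 3, 4]


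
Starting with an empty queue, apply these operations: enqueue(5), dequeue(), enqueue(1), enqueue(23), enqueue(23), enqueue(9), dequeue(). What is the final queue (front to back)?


enqueue(5) -> [5]
dequeue() returns 5 -> []
enqueue(1) -> [1]
enqueue(23) -> [1, 23]
enqueue(23) -> [1, 23, 23]
enqueue(9) -> [1, 23, 23, 9]
dequeue() returns 1 -> [23, 23, 9]
Final queue (front to back): [23, 23, 9]


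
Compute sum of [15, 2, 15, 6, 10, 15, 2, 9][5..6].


Prefix sums: [0, 15, 17, 32, 38, 48, 63, 65, 74]
Sum[5..6] = prefix[7] - prefix[5] = 65 - 48 = 17


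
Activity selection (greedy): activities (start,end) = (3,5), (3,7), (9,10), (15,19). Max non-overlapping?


Greedy: pick earliest-ending, then skip overlaps.
Selected (3 activities): [(3, 5), (9, 10), (15, 19)]


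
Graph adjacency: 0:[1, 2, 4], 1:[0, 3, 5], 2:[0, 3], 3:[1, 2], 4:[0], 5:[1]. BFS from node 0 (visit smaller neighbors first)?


BFS queue: start with [0]
Visit order: [0, 1, 2, 4, 3, 5]


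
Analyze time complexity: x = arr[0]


Analysis: constant-time operation, no loop
Complexity: O(1)


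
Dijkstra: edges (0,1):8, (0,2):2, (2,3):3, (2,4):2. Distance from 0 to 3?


Dijkstra from 0:
Distances: {0: 0, 1: 8, 2: 2, 3: 5, 4: 4}
Shortest distance to 3 = 5, path = [0, 2, 3]


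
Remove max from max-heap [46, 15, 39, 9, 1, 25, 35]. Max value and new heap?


Max = 46
Replace root with last, heapify down
Resulting heap: [39, 15, 35, 9, 1, 25]


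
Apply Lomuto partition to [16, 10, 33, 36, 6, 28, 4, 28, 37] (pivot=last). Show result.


Elements <= 37 go left of pivot.
Result: [16, 10, 33, 36, 6, 28, 4, 28, 37], pivot at index 8


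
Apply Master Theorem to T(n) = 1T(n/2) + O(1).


a=1, b=2, c=0. log_2(1)=0 = c=0. Case 2: O(n^c log n) = O(log n)
Complexity: O(log n)


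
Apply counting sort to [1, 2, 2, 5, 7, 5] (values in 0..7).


Count array: [0, 1, 2, 0, 0, 2, 0, 1]
Reconstruct: [1, 2, 2, 5, 5, 7]


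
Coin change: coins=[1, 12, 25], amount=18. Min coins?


dp[0]=0; dp[i]=1+min(dp[i-c] for c in coins)
...dp[13]=2, dp[14]=3, dp[15]=4, dp[16]=5, dp[17]=6, dp[18]=7
Minimum coins for 18 = 7


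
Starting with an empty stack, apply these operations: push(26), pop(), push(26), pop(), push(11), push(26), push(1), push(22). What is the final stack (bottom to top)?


push(26) -> [26]
pop() returns 26 -> []
push(26) -> [26]
pop() returns 26 -> []
push(11) -> [11]
push(26) -> [11, 26]
push(1) -> [11, 26, 1]
push(22) -> [11, 26, 1, 22]
Final stack (bottom to top): [11, 26, 1, 22]


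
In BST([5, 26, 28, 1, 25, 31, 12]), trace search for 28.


BST root = 5
Search for 28: compare at each node
Path: [5, 26, 28]


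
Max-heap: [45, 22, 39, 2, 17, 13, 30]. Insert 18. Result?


Append 18: [45, 22, 39, 2, 17, 13, 30, 18]
Bubble up: swap idx 7(18) with idx 3(2)
Result: [45, 22, 39, 18, 17, 13, 30, 2]


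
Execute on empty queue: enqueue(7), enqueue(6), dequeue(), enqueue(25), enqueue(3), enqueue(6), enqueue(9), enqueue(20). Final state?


enqueue(7) -> [7]
enqueue(6) -> [7, 6]
dequeue() returns 7 -> [6]
enqueue(25) -> [6, 25]
enqueue(3) -> [6, 25, 3]
enqueue(6) -> [6, 25, 3, 6]
enqueue(9) -> [6, 25, 3, 6, 9]
enqueue(20) -> [6, 25, 3, 6, 9, 20]
Final queue (front to back): [6, 25, 3, 6, 9, 20]


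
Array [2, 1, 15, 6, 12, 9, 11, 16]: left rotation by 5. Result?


Left rotate by 5: [9, 11, 16, 2, 1, 15, 6, 12]


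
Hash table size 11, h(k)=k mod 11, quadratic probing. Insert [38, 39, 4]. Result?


Insertions: 38->slot 5; 39->slot 6; 4->slot 4
Table: [None, None, None, None, 4, 38, 39, None, None, None, None]


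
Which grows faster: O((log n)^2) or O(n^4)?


polylogarithmic grows slower than quartic
O((log n)^2) is asymptotically smaller; O(n^4) grows faster


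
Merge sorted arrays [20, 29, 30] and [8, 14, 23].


Compare heads, take smaller each step.
Merged: [8, 14, 20, 23, 29, 30]


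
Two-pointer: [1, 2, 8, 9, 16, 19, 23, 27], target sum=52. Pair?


Two pointers: lo=0, hi=7
No pair sums to 52


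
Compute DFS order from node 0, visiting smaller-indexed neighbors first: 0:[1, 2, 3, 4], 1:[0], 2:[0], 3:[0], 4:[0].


DFS stack-based: start with [0]
Visit order: [0, 1, 2, 3, 4]


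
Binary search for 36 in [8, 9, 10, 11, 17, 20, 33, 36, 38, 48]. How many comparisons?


Search for 36:
[0,9] mid=4 arr[4]=17
[5,9] mid=7 arr[7]=36
Total: 2 comparisons


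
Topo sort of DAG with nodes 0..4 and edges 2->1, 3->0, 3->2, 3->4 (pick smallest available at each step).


Kahn's algorithm, process smallest node first
Order: [3, 0, 2, 1, 4]


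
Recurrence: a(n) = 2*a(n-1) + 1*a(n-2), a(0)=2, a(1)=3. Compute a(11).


Build bottom-up:
...a(9)=3771, a(10)=9104, a(11)=2*9104+1*3771=21979


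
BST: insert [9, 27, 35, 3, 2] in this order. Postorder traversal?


Root = 9; build tree by BST insertion.
Postorder traversal: [2, 3, 35, 27, 9]


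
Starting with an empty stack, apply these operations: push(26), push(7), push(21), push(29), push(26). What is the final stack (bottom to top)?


push(26) -> [26]
push(7) -> [26, 7]
push(21) -> [26, 7, 21]
push(29) -> [26, 7, 21, 29]
push(26) -> [26, 7, 21, 29, 26]
Final stack (bottom to top): [26, 7, 21, 29, 26]


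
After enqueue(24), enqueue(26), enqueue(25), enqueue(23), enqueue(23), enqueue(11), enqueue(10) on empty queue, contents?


enqueue(24) -> [24]
enqueue(26) -> [24, 26]
enqueue(25) -> [24, 26, 25]
enqueue(23) -> [24, 26, 25, 23]
enqueue(23) -> [24, 26, 25, 23, 23]
enqueue(11) -> [24, 26, 25, 23, 23, 11]
enqueue(10) -> [24, 26, 25, 23, 23, 11, 10]
Final queue (front to back): [24, 26, 25, 23, 23, 11, 10]


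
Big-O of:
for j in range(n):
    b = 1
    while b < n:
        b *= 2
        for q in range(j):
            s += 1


Per nesting level: O(n) * O(log n) * O(n) [triangular over j] = O(n^2 log n)
Complexity: O(n^2 log n)


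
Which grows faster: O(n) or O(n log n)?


linear grows slower than linearithmic
O(n) is asymptotically smaller; O(n log n) grows faster


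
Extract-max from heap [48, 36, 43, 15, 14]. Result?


Max = 48
Replace root with last, heapify down
Resulting heap: [43, 36, 14, 15]


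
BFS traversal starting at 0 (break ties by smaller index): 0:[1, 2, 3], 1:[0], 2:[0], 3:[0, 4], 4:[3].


BFS queue: start with [0]
Visit order: [0, 1, 2, 3, 4]


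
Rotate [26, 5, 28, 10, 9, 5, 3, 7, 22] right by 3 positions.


Right rotate by 3: [3, 7, 22, 26, 5, 28, 10, 9, 5]


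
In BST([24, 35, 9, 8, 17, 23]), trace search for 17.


BST root = 24
Search for 17: compare at each node
Path: [24, 9, 17]


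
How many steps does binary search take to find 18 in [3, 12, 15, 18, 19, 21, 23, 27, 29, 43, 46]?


Search for 18:
[0,10] mid=5 arr[5]=21
[0,4] mid=2 arr[2]=15
[3,4] mid=3 arr[3]=18
Total: 3 comparisons


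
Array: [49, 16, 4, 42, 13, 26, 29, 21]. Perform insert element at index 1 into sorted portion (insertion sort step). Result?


After one pass: [16, 49, 4, 42, 13, 26, 29, 21]


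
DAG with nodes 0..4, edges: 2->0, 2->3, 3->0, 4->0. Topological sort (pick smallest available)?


Kahn's algorithm, process smallest node first
Order: [1, 2, 3, 4, 0]


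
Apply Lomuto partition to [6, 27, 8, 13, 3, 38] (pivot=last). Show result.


Elements <= 38 go left of pivot.
Result: [6, 27, 8, 13, 3, 38], pivot at index 5


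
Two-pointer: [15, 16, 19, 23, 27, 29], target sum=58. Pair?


Two pointers: lo=0, hi=5
No pair sums to 58


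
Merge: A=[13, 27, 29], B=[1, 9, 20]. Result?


Compare heads, take smaller each step.
Merged: [1, 9, 13, 20, 27, 29]


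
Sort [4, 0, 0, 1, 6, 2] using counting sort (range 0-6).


Count array: [2, 1, 1, 0, 1, 0, 1]
Reconstruct: [0, 0, 1, 2, 4, 6]


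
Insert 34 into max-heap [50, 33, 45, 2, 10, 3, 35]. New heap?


Append 34: [50, 33, 45, 2, 10, 3, 35, 34]
Bubble up: swap idx 7(34) with idx 3(2); swap idx 3(34) with idx 1(33)
Result: [50, 34, 45, 33, 10, 3, 35, 2]


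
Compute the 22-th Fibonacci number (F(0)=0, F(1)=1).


F(n)=F(n-1)+F(n-2)
...F(20)=6765, F(21)=10946, F(22)=17711


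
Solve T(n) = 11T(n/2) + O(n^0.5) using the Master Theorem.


a=11, b=2, c=0.5. log_2(11)=3.459 > c=0.5. Case 1: O(n^log_b(a)) = O(n^3.459)
Complexity: O(n^3.459)


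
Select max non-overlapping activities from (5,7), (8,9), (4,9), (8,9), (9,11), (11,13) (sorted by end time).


Greedy: pick earliest-ending, then skip overlaps.
Selected (4 activities): [(5, 7), (8, 9), (9, 11), (11, 13)]


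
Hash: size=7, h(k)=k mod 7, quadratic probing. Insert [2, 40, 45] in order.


Insertions: 2->slot 2; 40->slot 5; 45->slot 3
Table: [None, None, 2, 45, None, 40, None]


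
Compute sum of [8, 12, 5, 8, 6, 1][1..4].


Prefix sums: [0, 8, 20, 25, 33, 39, 40]
Sum[1..4] = prefix[5] - prefix[1] = 39 - 8 = 31


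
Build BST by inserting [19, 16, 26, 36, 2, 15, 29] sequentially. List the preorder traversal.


Root = 19; build tree by BST insertion.
Preorder traversal: [19, 16, 2, 15, 26, 36, 29]


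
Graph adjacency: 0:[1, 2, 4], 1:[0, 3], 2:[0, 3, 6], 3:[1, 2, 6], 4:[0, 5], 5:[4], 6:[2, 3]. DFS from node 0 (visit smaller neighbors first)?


DFS stack-based: start with [0]
Visit order: [0, 1, 3, 2, 6, 4, 5]


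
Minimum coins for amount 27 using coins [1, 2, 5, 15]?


dp[0]=0; dp[i]=1+min(dp[i-c] for c in coins)
...dp[22]=3, dp[23]=4, dp[24]=4, dp[25]=3, dp[26]=4, dp[27]=4
Minimum coins for 27 = 4


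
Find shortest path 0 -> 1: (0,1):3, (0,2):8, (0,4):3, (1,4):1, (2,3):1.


Dijkstra from 0:
Distances: {0: 0, 1: 3, 2: 8, 3: 9, 4: 3}
Shortest distance to 1 = 3, path = [0, 1]


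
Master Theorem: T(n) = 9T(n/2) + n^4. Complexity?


a=9, b=2, c=4. log_2(9)=3.170 < c=4. Case 3: O(n^c) = O(n^4)
Complexity: O(n^4)


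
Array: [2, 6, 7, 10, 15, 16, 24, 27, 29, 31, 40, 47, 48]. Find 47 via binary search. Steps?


Search for 47:
[0,12] mid=6 arr[6]=24
[7,12] mid=9 arr[9]=31
[10,12] mid=11 arr[11]=47
Total: 3 comparisons


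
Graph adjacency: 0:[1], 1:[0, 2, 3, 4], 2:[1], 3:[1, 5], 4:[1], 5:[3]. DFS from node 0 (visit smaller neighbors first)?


DFS stack-based: start with [0]
Visit order: [0, 1, 2, 3, 5, 4]


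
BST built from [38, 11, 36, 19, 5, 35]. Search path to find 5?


BST root = 38
Search for 5: compare at each node
Path: [38, 11, 5]


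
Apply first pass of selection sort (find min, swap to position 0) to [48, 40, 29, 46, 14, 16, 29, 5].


After one pass: [5, 40, 29, 46, 14, 16, 29, 48]


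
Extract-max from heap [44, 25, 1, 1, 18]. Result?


Max = 44
Replace root with last, heapify down
Resulting heap: [25, 18, 1, 1]


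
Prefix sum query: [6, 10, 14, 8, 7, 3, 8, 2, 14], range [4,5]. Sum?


Prefix sums: [0, 6, 16, 30, 38, 45, 48, 56, 58, 72]
Sum[4..5] = prefix[6] - prefix[4] = 48 - 38 = 10


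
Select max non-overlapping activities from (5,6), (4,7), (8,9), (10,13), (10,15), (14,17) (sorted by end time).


Greedy: pick earliest-ending, then skip overlaps.
Selected (4 activities): [(5, 6), (8, 9), (10, 13), (14, 17)]


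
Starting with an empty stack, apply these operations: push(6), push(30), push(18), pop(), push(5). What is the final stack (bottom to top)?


push(6) -> [6]
push(30) -> [6, 30]
push(18) -> [6, 30, 18]
pop() returns 18 -> [6, 30]
push(5) -> [6, 30, 5]
Final stack (bottom to top): [6, 30, 5]


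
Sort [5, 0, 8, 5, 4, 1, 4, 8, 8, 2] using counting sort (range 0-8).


Count array: [1, 1, 1, 0, 2, 2, 0, 0, 3]
Reconstruct: [0, 1, 2, 4, 4, 5, 5, 8, 8, 8]


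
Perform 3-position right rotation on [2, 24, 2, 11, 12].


Right rotate by 3: [2, 11, 12, 2, 24]


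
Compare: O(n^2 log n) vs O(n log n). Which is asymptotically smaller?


linearithmic grows slower than n^2 log n
O(n log n) is asymptotically smaller; O(n^2 log n) grows faster


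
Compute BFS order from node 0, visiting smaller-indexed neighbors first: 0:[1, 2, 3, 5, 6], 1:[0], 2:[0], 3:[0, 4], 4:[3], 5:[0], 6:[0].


BFS queue: start with [0]
Visit order: [0, 1, 2, 3, 5, 6, 4]


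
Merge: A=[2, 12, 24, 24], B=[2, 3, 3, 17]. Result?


Compare heads, take smaller each step.
Merged: [2, 2, 3, 3, 12, 17, 24, 24]


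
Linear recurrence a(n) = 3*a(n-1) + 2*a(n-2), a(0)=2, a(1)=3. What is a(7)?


Build bottom-up:
...a(5)=573, a(6)=2041, a(7)=3*2041+2*573=7269


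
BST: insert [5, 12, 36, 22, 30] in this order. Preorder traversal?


Root = 5; build tree by BST insertion.
Preorder traversal: [5, 12, 36, 22, 30]


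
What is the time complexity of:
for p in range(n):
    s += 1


Per nesting level: O(n) = O(n)
Complexity: O(n)


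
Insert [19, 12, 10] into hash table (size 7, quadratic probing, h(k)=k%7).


Insertions: 19->slot 5; 12->slot 6; 10->slot 3
Table: [None, None, None, 10, None, 19, 12]


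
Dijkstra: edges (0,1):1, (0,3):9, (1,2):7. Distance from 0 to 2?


Dijkstra from 0:
Distances: {0: 0, 1: 1, 2: 8, 3: 9}
Shortest distance to 2 = 8, path = [0, 1, 2]


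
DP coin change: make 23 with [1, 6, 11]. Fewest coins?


dp[0]=0; dp[i]=1+min(dp[i-c] for c in coins)
...dp[18]=3, dp[19]=4, dp[20]=5, dp[21]=6, dp[22]=2, dp[23]=3
Minimum coins for 23 = 3


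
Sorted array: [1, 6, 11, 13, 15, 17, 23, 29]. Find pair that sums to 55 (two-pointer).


Two pointers: lo=0, hi=7
No pair sums to 55


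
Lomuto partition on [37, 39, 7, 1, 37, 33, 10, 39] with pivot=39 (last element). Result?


Elements <= 39 go left of pivot.
Result: [37, 39, 7, 1, 37, 33, 10, 39], pivot at index 7


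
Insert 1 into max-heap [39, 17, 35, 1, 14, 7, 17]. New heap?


Append 1: [39, 17, 35, 1, 14, 7, 17, 1]
Bubble up: no swaps needed
Result: [39, 17, 35, 1, 14, 7, 17, 1]


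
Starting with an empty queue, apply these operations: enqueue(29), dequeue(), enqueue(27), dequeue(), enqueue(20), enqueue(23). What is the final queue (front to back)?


enqueue(29) -> [29]
dequeue() returns 29 -> []
enqueue(27) -> [27]
dequeue() returns 27 -> []
enqueue(20) -> [20]
enqueue(23) -> [20, 23]
Final queue (front to back): [20, 23]


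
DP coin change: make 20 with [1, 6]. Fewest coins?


dp[0]=0; dp[i]=1+min(dp[i-c] for c in coins)
...dp[15]=5, dp[16]=6, dp[17]=7, dp[18]=3, dp[19]=4, dp[20]=5
Minimum coins for 20 = 5


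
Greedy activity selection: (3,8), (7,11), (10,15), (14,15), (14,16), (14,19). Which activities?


Greedy: pick earliest-ending, then skip overlaps.
Selected (2 activities): [(3, 8), (10, 15)]


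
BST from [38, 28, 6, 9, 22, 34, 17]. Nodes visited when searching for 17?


BST root = 38
Search for 17: compare at each node
Path: [38, 28, 6, 9, 22, 17]


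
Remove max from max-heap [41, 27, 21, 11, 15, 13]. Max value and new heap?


Max = 41
Replace root with last, heapify down
Resulting heap: [27, 15, 21, 11, 13]


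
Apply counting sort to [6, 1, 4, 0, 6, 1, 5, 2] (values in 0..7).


Count array: [1, 2, 1, 0, 1, 1, 2, 0]
Reconstruct: [0, 1, 1, 2, 4, 5, 6, 6]


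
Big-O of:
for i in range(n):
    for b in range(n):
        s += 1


Per nesting level: O(n) * O(n) = O(n^2)
Complexity: O(n^2)


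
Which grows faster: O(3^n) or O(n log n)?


linearithmic grows slower than exponential (base 3)
O(n log n) is asymptotically smaller; O(3^n) grows faster


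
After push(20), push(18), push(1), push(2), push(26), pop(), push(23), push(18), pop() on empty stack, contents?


push(20) -> [20]
push(18) -> [20, 18]
push(1) -> [20, 18, 1]
push(2) -> [20, 18, 1, 2]
push(26) -> [20, 18, 1, 2, 26]
pop() returns 26 -> [20, 18, 1, 2]
push(23) -> [20, 18, 1, 2, 23]
push(18) -> [20, 18, 1, 2, 23, 18]
pop() returns 18 -> [20, 18, 1, 2, 23]
Final stack (bottom to top): [20, 18, 1, 2, 23]


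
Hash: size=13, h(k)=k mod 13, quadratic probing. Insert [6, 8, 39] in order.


Insertions: 6->slot 6; 8->slot 8; 39->slot 0
Table: [39, None, None, None, None, None, 6, None, 8, None, None, None, None]


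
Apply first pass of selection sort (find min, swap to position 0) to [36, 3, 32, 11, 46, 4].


After one pass: [3, 36, 32, 11, 46, 4]


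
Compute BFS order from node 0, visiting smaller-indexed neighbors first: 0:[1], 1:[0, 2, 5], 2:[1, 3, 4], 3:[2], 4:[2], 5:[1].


BFS queue: start with [0]
Visit order: [0, 1, 2, 5, 3, 4]


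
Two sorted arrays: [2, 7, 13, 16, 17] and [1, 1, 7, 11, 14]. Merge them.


Compare heads, take smaller each step.
Merged: [1, 1, 2, 7, 7, 11, 13, 14, 16, 17]


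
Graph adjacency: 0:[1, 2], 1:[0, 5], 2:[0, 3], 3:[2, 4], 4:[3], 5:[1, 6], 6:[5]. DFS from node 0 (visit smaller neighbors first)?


DFS stack-based: start with [0]
Visit order: [0, 1, 5, 6, 2, 3, 4]


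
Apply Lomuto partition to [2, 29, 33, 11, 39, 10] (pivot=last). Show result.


Elements <= 10 go left of pivot.
Result: [2, 10, 33, 11, 39, 29], pivot at index 1


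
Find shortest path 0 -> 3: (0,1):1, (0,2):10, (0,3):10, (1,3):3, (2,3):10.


Dijkstra from 0:
Distances: {0: 0, 1: 1, 2: 10, 3: 4}
Shortest distance to 3 = 4, path = [0, 1, 3]


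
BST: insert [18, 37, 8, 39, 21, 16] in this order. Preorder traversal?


Root = 18; build tree by BST insertion.
Preorder traversal: [18, 8, 16, 37, 21, 39]


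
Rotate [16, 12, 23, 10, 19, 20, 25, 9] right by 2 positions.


Right rotate by 2: [25, 9, 16, 12, 23, 10, 19, 20]


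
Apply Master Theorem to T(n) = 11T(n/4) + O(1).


a=11, b=4, c=0. log_4(11)=1.730 > c=0. Case 1: O(n^log_b(a)) = O(n^1.730)
Complexity: O(n^1.730)


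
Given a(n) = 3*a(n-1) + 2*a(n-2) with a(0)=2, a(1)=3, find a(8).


Build bottom-up:
...a(6)=2041, a(7)=7269, a(8)=3*7269+2*2041=25889


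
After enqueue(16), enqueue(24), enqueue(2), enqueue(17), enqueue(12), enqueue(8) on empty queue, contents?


enqueue(16) -> [16]
enqueue(24) -> [16, 24]
enqueue(2) -> [16, 24, 2]
enqueue(17) -> [16, 24, 2, 17]
enqueue(12) -> [16, 24, 2, 17, 12]
enqueue(8) -> [16, 24, 2, 17, 12, 8]
Final queue (front to back): [16, 24, 2, 17, 12, 8]


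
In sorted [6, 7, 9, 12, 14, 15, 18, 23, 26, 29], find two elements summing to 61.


Two pointers: lo=0, hi=9
No pair sums to 61


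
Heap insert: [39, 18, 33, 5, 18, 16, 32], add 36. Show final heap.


Append 36: [39, 18, 33, 5, 18, 16, 32, 36]
Bubble up: swap idx 7(36) with idx 3(5); swap idx 3(36) with idx 1(18)
Result: [39, 36, 33, 18, 18, 16, 32, 5]


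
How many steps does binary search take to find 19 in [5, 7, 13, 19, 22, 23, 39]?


Search for 19:
[0,6] mid=3 arr[3]=19
Total: 1 comparisons


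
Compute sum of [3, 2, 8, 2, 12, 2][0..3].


Prefix sums: [0, 3, 5, 13, 15, 27, 29]
Sum[0..3] = prefix[4] - prefix[0] = 15 - 0 = 15


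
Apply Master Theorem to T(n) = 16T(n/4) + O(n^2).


a=16, b=4, c=2. log_4(16)=2 = c=2. Case 2: O(n^c log n) = O(n^2 log n)
Complexity: O(n^2 log n)


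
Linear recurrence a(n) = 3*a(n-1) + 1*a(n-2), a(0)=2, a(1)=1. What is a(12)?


Build bottom-up:
...a(10)=68777, a(11)=227155, a(12)=3*227155+1*68777=750242


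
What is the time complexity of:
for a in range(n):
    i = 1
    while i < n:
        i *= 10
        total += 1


Per nesting level: O(n) * O(log n) = O(n log n)
Complexity: O(n log n)


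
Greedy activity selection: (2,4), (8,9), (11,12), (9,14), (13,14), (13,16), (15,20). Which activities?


Greedy: pick earliest-ending, then skip overlaps.
Selected (5 activities): [(2, 4), (8, 9), (11, 12), (13, 14), (15, 20)]


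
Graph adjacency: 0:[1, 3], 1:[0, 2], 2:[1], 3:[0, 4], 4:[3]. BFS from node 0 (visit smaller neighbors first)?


BFS queue: start with [0]
Visit order: [0, 1, 3, 2, 4]


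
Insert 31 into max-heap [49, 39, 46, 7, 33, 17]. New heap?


Append 31: [49, 39, 46, 7, 33, 17, 31]
Bubble up: no swaps needed
Result: [49, 39, 46, 7, 33, 17, 31]


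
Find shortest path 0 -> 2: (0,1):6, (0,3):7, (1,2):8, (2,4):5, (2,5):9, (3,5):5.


Dijkstra from 0:
Distances: {0: 0, 1: 6, 2: 14, 3: 7, 4: 19, 5: 12}
Shortest distance to 2 = 14, path = [0, 1, 2]


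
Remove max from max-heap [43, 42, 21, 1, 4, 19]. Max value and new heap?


Max = 43
Replace root with last, heapify down
Resulting heap: [42, 19, 21, 1, 4]


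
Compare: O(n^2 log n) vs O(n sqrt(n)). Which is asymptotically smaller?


n^1.5 grows slower than n^2 log n
O(n sqrt(n)) is asymptotically smaller; O(n^2 log n) grows faster


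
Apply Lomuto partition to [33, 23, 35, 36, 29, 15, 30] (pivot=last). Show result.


Elements <= 30 go left of pivot.
Result: [23, 29, 15, 30, 33, 35, 36], pivot at index 3


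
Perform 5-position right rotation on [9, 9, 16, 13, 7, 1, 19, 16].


Right rotate by 5: [13, 7, 1, 19, 16, 9, 9, 16]


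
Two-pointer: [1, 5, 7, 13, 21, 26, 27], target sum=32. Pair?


Two pointers: lo=0, hi=6
Found pair: (5, 27) summing to 32


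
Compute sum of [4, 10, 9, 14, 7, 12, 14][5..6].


Prefix sums: [0, 4, 14, 23, 37, 44, 56, 70]
Sum[5..6] = prefix[7] - prefix[5] = 70 - 44 = 26


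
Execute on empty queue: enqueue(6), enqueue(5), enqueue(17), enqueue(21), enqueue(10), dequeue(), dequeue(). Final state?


enqueue(6) -> [6]
enqueue(5) -> [6, 5]
enqueue(17) -> [6, 5, 17]
enqueue(21) -> [6, 5, 17, 21]
enqueue(10) -> [6, 5, 17, 21, 10]
dequeue() returns 6 -> [5, 17, 21, 10]
dequeue() returns 5 -> [17, 21, 10]
Final queue (front to back): [17, 21, 10]


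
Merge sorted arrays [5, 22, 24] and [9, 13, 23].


Compare heads, take smaller each step.
Merged: [5, 9, 13, 22, 23, 24]


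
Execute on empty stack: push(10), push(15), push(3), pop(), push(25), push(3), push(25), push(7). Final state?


push(10) -> [10]
push(15) -> [10, 15]
push(3) -> [10, 15, 3]
pop() returns 3 -> [10, 15]
push(25) -> [10, 15, 25]
push(3) -> [10, 15, 25, 3]
push(25) -> [10, 15, 25, 3, 25]
push(7) -> [10, 15, 25, 3, 25, 7]
Final stack (bottom to top): [10, 15, 25, 3, 25, 7]


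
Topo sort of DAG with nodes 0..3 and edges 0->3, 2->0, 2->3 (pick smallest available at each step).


Kahn's algorithm, process smallest node first
Order: [1, 2, 0, 3]


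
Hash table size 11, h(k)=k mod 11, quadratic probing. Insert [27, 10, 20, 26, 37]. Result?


Insertions: 27->slot 5; 10->slot 10; 20->slot 9; 26->slot 4; 37->slot 8
Table: [None, None, None, None, 26, 27, None, None, 37, 20, 10]


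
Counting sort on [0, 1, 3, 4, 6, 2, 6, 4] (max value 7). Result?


Count array: [1, 1, 1, 1, 2, 0, 2, 0]
Reconstruct: [0, 1, 2, 3, 4, 4, 6, 6]


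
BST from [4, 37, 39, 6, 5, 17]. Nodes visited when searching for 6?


BST root = 4
Search for 6: compare at each node
Path: [4, 37, 6]


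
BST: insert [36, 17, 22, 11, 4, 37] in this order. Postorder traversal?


Root = 36; build tree by BST insertion.
Postorder traversal: [4, 11, 22, 17, 37, 36]


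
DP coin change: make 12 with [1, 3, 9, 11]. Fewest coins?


dp[0]=0; dp[i]=1+min(dp[i-c] for c in coins)
...dp[7]=3, dp[8]=4, dp[9]=1, dp[10]=2, dp[11]=1, dp[12]=2
Minimum coins for 12 = 2


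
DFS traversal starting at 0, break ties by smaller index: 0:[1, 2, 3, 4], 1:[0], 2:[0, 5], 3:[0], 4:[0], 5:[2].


DFS stack-based: start with [0]
Visit order: [0, 1, 2, 5, 3, 4]


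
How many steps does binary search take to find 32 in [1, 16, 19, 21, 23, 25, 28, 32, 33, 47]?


Search for 32:
[0,9] mid=4 arr[4]=23
[5,9] mid=7 arr[7]=32
Total: 2 comparisons


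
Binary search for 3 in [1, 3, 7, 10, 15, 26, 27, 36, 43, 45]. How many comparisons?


Search for 3:
[0,9] mid=4 arr[4]=15
[0,3] mid=1 arr[1]=3
Total: 2 comparisons


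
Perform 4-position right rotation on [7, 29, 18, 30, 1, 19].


Right rotate by 4: [18, 30, 1, 19, 7, 29]


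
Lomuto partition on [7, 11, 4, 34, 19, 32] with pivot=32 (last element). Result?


Elements <= 32 go left of pivot.
Result: [7, 11, 4, 19, 32, 34], pivot at index 4


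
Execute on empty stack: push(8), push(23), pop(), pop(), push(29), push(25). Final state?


push(8) -> [8]
push(23) -> [8, 23]
pop() returns 23 -> [8]
pop() returns 8 -> []
push(29) -> [29]
push(25) -> [29, 25]
Final stack (bottom to top): [29, 25]


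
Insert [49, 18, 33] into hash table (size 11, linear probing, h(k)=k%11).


Insertions: 49->slot 5; 18->slot 7; 33->slot 0
Table: [33, None, None, None, None, 49, None, 18, None, None, None]


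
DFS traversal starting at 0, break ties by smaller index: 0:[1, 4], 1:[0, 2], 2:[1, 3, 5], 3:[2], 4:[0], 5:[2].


DFS stack-based: start with [0]
Visit order: [0, 1, 2, 3, 5, 4]


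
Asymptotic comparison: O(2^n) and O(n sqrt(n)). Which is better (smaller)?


n^1.5 grows slower than exponential
O(n sqrt(n)) is asymptotically smaller; O(2^n) grows faster


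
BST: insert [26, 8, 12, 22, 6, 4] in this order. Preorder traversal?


Root = 26; build tree by BST insertion.
Preorder traversal: [26, 8, 6, 4, 12, 22]


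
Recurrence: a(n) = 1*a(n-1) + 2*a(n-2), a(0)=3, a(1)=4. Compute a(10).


Build bottom-up:
...a(8)=598, a(9)=1194, a(10)=1*1194+2*598=2390


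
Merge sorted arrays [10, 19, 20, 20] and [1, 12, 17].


Compare heads, take smaller each step.
Merged: [1, 10, 12, 17, 19, 20, 20]


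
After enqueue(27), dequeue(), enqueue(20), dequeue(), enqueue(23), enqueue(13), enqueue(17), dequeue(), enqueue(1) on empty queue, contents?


enqueue(27) -> [27]
dequeue() returns 27 -> []
enqueue(20) -> [20]
dequeue() returns 20 -> []
enqueue(23) -> [23]
enqueue(13) -> [23, 13]
enqueue(17) -> [23, 13, 17]
dequeue() returns 23 -> [13, 17]
enqueue(1) -> [13, 17, 1]
Final queue (front to back): [13, 17, 1]


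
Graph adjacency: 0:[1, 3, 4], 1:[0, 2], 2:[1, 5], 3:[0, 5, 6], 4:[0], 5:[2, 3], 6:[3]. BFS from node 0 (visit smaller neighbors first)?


BFS queue: start with [0]
Visit order: [0, 1, 3, 4, 2, 5, 6]


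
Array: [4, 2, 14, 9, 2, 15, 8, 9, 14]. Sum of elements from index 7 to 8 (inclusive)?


Prefix sums: [0, 4, 6, 20, 29, 31, 46, 54, 63, 77]
Sum[7..8] = prefix[9] - prefix[7] = 77 - 54 = 23


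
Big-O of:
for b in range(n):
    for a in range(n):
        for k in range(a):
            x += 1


Per nesting level: O(n) * O(n) * O(n) [triangular over a] = O(n^3)
Complexity: O(n^3)


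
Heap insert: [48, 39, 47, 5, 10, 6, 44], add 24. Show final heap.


Append 24: [48, 39, 47, 5, 10, 6, 44, 24]
Bubble up: swap idx 7(24) with idx 3(5)
Result: [48, 39, 47, 24, 10, 6, 44, 5]


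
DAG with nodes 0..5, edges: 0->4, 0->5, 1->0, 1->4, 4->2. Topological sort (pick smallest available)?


Kahn's algorithm, process smallest node first
Order: [1, 0, 3, 4, 2, 5]


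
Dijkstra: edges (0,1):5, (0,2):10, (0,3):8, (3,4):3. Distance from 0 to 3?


Dijkstra from 0:
Distances: {0: 0, 1: 5, 2: 10, 3: 8, 4: 11}
Shortest distance to 3 = 8, path = [0, 3]


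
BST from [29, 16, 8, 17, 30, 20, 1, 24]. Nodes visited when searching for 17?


BST root = 29
Search for 17: compare at each node
Path: [29, 16, 17]


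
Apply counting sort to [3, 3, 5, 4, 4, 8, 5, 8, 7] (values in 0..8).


Count array: [0, 0, 0, 2, 2, 2, 0, 1, 2]
Reconstruct: [3, 3, 4, 4, 5, 5, 7, 8, 8]


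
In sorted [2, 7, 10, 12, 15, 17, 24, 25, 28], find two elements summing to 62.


Two pointers: lo=0, hi=8
No pair sums to 62


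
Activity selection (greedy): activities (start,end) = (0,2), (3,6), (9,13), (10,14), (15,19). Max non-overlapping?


Greedy: pick earliest-ending, then skip overlaps.
Selected (4 activities): [(0, 2), (3, 6), (9, 13), (15, 19)]


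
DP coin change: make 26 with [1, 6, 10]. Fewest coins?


dp[0]=0; dp[i]=1+min(dp[i-c] for c in coins)
...dp[21]=3, dp[22]=3, dp[23]=4, dp[24]=4, dp[25]=5, dp[26]=3
Minimum coins for 26 = 3


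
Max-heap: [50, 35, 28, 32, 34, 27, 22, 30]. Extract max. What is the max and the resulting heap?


Max = 50
Replace root with last, heapify down
Resulting heap: [35, 34, 28, 32, 30, 27, 22]


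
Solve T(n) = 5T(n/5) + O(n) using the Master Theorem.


a=5, b=5, c=1. log_5(5)=1 = c=1. Case 2: O(n^c log n) = O(n log n)
Complexity: O(n log n)


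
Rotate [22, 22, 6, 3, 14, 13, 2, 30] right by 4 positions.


Right rotate by 4: [14, 13, 2, 30, 22, 22, 6, 3]


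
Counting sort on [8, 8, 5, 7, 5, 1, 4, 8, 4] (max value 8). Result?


Count array: [0, 1, 0, 0, 2, 2, 0, 1, 3]
Reconstruct: [1, 4, 4, 5, 5, 7, 8, 8, 8]


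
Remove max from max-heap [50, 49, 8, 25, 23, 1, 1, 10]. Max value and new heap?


Max = 50
Replace root with last, heapify down
Resulting heap: [49, 25, 8, 10, 23, 1, 1]


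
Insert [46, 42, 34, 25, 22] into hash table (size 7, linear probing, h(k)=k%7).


Insertions: 46->slot 4; 42->slot 0; 34->slot 6; 25->slot 5; 22->slot 1
Table: [42, 22, None, None, 46, 25, 34]


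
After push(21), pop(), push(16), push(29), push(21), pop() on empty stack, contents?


push(21) -> [21]
pop() returns 21 -> []
push(16) -> [16]
push(29) -> [16, 29]
push(21) -> [16, 29, 21]
pop() returns 21 -> [16, 29]
Final stack (bottom to top): [16, 29]


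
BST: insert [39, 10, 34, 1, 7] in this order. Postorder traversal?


Root = 39; build tree by BST insertion.
Postorder traversal: [7, 1, 34, 10, 39]


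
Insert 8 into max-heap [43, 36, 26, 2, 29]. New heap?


Append 8: [43, 36, 26, 2, 29, 8]
Bubble up: no swaps needed
Result: [43, 36, 26, 2, 29, 8]


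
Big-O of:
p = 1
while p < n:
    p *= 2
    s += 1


Per nesting level: O(log n) = O(log n)
Complexity: O(log n)


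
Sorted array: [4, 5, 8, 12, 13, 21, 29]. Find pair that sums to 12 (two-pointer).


Two pointers: lo=0, hi=6
Found pair: (4, 8) summing to 12


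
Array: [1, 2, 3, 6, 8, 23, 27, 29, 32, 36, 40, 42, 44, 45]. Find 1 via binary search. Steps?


Search for 1:
[0,13] mid=6 arr[6]=27
[0,5] mid=2 arr[2]=3
[0,1] mid=0 arr[0]=1
Total: 3 comparisons


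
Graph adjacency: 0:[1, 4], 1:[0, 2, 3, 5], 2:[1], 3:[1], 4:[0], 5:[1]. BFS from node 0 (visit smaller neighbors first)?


BFS queue: start with [0]
Visit order: [0, 1, 4, 2, 3, 5]


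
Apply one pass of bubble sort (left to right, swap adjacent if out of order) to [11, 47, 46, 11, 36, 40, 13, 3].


After one pass: [11, 46, 11, 36, 40, 13, 3, 47]


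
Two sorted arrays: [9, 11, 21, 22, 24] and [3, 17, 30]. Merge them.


Compare heads, take smaller each step.
Merged: [3, 9, 11, 17, 21, 22, 24, 30]


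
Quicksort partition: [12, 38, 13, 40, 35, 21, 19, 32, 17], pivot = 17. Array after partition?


Elements <= 17 go left of pivot.
Result: [12, 13, 17, 40, 35, 21, 19, 32, 38], pivot at index 2


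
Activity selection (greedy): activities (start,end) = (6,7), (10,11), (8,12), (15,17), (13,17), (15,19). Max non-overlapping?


Greedy: pick earliest-ending, then skip overlaps.
Selected (3 activities): [(6, 7), (10, 11), (15, 17)]


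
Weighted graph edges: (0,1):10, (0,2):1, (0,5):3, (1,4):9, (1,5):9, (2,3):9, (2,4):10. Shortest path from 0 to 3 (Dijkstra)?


Dijkstra from 0:
Distances: {0: 0, 1: 10, 2: 1, 3: 10, 4: 11, 5: 3}
Shortest distance to 3 = 10, path = [0, 2, 3]


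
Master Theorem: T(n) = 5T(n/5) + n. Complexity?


a=5, b=5, c=1. log_5(5)=1 = c=1. Case 2: O(n^c log n) = O(n log n)
Complexity: O(n log n)


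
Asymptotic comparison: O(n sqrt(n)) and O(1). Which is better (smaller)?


constant grows slower than n^1.5
O(1) is asymptotically smaller; O(n sqrt(n)) grows faster


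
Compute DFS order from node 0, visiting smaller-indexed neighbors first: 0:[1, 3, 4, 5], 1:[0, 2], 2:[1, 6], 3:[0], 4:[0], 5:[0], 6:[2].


DFS stack-based: start with [0]
Visit order: [0, 1, 2, 6, 3, 4, 5]


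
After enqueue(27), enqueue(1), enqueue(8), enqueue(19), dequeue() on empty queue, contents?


enqueue(27) -> [27]
enqueue(1) -> [27, 1]
enqueue(8) -> [27, 1, 8]
enqueue(19) -> [27, 1, 8, 19]
dequeue() returns 27 -> [1, 8, 19]
Final queue (front to back): [1, 8, 19]


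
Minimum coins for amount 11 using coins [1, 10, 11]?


dp[0]=0; dp[i]=1+min(dp[i-c] for c in coins)
...dp[6]=6, dp[7]=7, dp[8]=8, dp[9]=9, dp[10]=1, dp[11]=1
Minimum coins for 11 = 1


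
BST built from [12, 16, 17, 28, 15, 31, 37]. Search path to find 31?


BST root = 12
Search for 31: compare at each node
Path: [12, 16, 17, 28, 31]


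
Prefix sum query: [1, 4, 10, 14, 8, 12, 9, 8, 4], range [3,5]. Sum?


Prefix sums: [0, 1, 5, 15, 29, 37, 49, 58, 66, 70]
Sum[3..5] = prefix[6] - prefix[3] = 49 - 15 = 34


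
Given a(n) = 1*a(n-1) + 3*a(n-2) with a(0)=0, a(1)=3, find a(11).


Build bottom-up:
...a(9)=1524, a(10)=3477, a(11)=1*3477+3*1524=8049


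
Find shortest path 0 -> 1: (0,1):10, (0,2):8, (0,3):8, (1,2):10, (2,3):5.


Dijkstra from 0:
Distances: {0: 0, 1: 10, 2: 8, 3: 8}
Shortest distance to 1 = 10, path = [0, 1]


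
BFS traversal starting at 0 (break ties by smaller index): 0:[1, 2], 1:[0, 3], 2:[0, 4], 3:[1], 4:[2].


BFS queue: start with [0]
Visit order: [0, 1, 2, 3, 4]


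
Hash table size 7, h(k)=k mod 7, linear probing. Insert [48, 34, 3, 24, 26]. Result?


Insertions: 48->slot 6; 34->slot 0; 3->slot 3; 24->slot 4; 26->slot 5
Table: [34, None, None, 3, 24, 26, 48]


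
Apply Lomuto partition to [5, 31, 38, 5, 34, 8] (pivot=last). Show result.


Elements <= 8 go left of pivot.
Result: [5, 5, 8, 31, 34, 38], pivot at index 2


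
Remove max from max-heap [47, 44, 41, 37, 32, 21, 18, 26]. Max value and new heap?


Max = 47
Replace root with last, heapify down
Resulting heap: [44, 37, 41, 26, 32, 21, 18]


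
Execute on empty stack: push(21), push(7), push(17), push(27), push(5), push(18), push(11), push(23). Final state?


push(21) -> [21]
push(7) -> [21, 7]
push(17) -> [21, 7, 17]
push(27) -> [21, 7, 17, 27]
push(5) -> [21, 7, 17, 27, 5]
push(18) -> [21, 7, 17, 27, 5, 18]
push(11) -> [21, 7, 17, 27, 5, 18, 11]
push(23) -> [21, 7, 17, 27, 5, 18, 11, 23]
Final stack (bottom to top): [21, 7, 17, 27, 5, 18, 11, 23]


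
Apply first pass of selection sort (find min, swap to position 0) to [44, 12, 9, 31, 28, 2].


After one pass: [2, 12, 9, 31, 28, 44]


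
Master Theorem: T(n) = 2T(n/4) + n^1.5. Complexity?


a=2, b=4, c=1.5. log_4(2)=0.5 < c=1.5. Case 3: O(n^c) = O(n^1.500)
Complexity: O(n^1.500)


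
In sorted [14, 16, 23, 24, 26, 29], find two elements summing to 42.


Two pointers: lo=0, hi=5
Found pair: (16, 26) summing to 42


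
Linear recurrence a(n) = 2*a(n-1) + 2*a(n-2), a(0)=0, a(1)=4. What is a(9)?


Build bottom-up:
...a(7)=1312, a(8)=3584, a(9)=2*3584+2*1312=9792


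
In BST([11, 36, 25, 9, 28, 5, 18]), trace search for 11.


BST root = 11
Search for 11: compare at each node
Path: [11]


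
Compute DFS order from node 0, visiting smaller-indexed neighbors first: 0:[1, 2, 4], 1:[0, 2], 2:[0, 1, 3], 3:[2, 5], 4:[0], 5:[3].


DFS stack-based: start with [0]
Visit order: [0, 1, 2, 3, 5, 4]


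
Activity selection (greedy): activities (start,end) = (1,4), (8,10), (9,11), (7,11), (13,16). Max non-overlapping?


Greedy: pick earliest-ending, then skip overlaps.
Selected (3 activities): [(1, 4), (8, 10), (13, 16)]


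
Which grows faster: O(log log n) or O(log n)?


double-logarithmic grows slower than logarithmic
O(log log n) is asymptotically smaller; O(log n) grows faster


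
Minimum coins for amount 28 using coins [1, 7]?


dp[0]=0; dp[i]=1+min(dp[i-c] for c in coins)
...dp[23]=5, dp[24]=6, dp[25]=7, dp[26]=8, dp[27]=9, dp[28]=4
Minimum coins for 28 = 4


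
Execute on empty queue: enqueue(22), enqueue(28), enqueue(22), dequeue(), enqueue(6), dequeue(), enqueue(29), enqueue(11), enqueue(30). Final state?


enqueue(22) -> [22]
enqueue(28) -> [22, 28]
enqueue(22) -> [22, 28, 22]
dequeue() returns 22 -> [28, 22]
enqueue(6) -> [28, 22, 6]
dequeue() returns 28 -> [22, 6]
enqueue(29) -> [22, 6, 29]
enqueue(11) -> [22, 6, 29, 11]
enqueue(30) -> [22, 6, 29, 11, 30]
Final queue (front to back): [22, 6, 29, 11, 30]


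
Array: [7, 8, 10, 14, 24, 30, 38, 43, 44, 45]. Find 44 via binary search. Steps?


Search for 44:
[0,9] mid=4 arr[4]=24
[5,9] mid=7 arr[7]=43
[8,9] mid=8 arr[8]=44
Total: 3 comparisons


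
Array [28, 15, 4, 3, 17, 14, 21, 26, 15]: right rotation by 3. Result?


Right rotate by 3: [21, 26, 15, 28, 15, 4, 3, 17, 14]


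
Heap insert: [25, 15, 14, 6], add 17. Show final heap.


Append 17: [25, 15, 14, 6, 17]
Bubble up: swap idx 4(17) with idx 1(15)
Result: [25, 17, 14, 6, 15]


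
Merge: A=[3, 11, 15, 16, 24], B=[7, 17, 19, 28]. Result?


Compare heads, take smaller each step.
Merged: [3, 7, 11, 15, 16, 17, 19, 24, 28]
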